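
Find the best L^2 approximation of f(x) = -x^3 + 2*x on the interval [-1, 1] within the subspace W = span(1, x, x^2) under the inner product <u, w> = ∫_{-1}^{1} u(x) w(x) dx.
g(x) = 7*x/5

The best approximation g ∈ W is the orthogonal projection of f onto W. Writing g = a_0 + a_1 x + a_2 x^2, the coefficients solve the normal equations G · a = b where
  G_{ij} = <φ_i, φ_j> and b_i = <f, φ_i>, with φ_0 = 1, φ_1 = x, φ_2 = x^2.
G =
  [2, 0, 2/3]
  [0, 2/3, 0]
  [2/3, 0, 2/5],
b = (0, 14/15, 0).
Solving gives a_0 = 0, a_1 = 7/5, a_2 = 0, so
  g(x) = 7*x/5.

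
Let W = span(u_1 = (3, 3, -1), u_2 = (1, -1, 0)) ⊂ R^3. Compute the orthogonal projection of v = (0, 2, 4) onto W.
proj_W(v) = (-13/19, 25/19, -2/19)

Set up U = [u_1 | ... | u_2] ∈ R^(3×2). The projector onto W = col(U) is P = U (U^T U)^(-1) U^T.
Compute U^T U =
  [19, 0]
  [0, 2],
and U^T v = (2, -2).
Solve U^T U · c = U^T v for the coefficients: c = (2/19, -1). The projection is proj_W(v) = U c.
Check: (v - proj_W(v)) · u_1 = 0  (should be 0).
Check: (v - proj_W(v)) · u_2 = 0  (should be 0).
Result: proj_W(v) = (-13/19, 25/19, -2/19).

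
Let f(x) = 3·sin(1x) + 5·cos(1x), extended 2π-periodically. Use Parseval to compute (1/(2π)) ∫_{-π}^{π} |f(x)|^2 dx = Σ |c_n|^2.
Σ |c_n|^2 = 17

Expand |f|^2 and use orthogonality of {sin(nx), cos(mx)} on [-π, π]:
  ∫_{-π}^{π} sin(nx)^2 dx = π, ∫ cos(mx)^2 dx = π, and cross terms integrate to 0.
So ∫_{-π}^{π} f(x)^2 dx = 3^2 · π + 5^2 · π = (9 + 25)π.
Divide by 2π: (9 + 25)/2 = 17.
By Parseval, this equals Σ |c_n|^2.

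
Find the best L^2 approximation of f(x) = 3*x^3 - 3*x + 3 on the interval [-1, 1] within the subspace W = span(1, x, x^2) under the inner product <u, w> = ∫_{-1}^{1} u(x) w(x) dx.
g(x) = 3 - 6*x/5

The best approximation g ∈ W is the orthogonal projection of f onto W. Writing g = a_0 + a_1 x + a_2 x^2, the coefficients solve the normal equations G · a = b where
  G_{ij} = <φ_i, φ_j> and b_i = <f, φ_i>, with φ_0 = 1, φ_1 = x, φ_2 = x^2.
G =
  [2, 0, 2/3]
  [0, 2/3, 0]
  [2/3, 0, 2/5],
b = (6, -4/5, 2).
Solving gives a_0 = 3, a_1 = -6/5, a_2 = 0, so
  g(x) = 3 - 6*x/5.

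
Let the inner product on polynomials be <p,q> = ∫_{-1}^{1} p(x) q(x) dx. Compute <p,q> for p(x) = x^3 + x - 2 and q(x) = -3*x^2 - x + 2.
<p,q> = -76/15

Expand the product: p(x)·q(x) = -3*x^5 - x^4 - x^3 + 5*x^2 + 4*x - 4.
∫_{-1}^{1} of each monomial x^k gives [2/(k+1) if k even, 0 if k odd]. Integrating term-by-term (or equivalently evaluating the antiderivative F(x) = -x^6/2 - x^5/5 - x^4/4 + 5*x^3/3 + 2*x^2 - 4*x at the endpoints):
  F(1) − F(−1) = -77/60 − (227/60) = -76/15.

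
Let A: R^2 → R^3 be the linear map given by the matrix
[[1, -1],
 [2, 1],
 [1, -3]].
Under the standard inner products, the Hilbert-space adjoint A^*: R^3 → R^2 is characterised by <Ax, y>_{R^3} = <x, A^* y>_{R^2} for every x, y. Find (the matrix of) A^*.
A^* = A^T =
[[1, 2, 1],
 [-1, 1, -3]]

For real matrices with standard dot products, the defining identity <Ax, y> = <x, A^* y> gives (Ax)^T y = x^T (A^*) y, i.e. x^T A^T y = x^T (A^*) y. Since this holds for all x, y, we must have A^* = A^T. Therefore
A^* =
[[1, 2, 1],
 [-1, 1, -3]].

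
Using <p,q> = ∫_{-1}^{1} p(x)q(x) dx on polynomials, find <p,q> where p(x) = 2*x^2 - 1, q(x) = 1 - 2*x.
<p,q> = -2/3

Expand the product: p(x)·q(x) = -4*x^3 + 2*x^2 + 2*x - 1.
∫_{-1}^{1} of each monomial x^k gives [2/(k+1) if k even, 0 if k odd]. Integrating term-by-term (or equivalently evaluating the antiderivative F(x) = -x^4 + 2*x^3/3 + x^2 - x at the endpoints):
  F(1) − F(−1) = -1/3 − (1/3) = -2/3.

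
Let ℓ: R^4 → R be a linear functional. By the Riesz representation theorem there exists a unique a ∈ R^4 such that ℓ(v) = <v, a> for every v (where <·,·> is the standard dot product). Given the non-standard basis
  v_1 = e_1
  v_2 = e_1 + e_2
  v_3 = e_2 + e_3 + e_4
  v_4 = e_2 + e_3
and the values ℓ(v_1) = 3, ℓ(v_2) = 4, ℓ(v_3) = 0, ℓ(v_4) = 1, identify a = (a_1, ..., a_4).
a = (3, 1, 0, -1)

Write a = (a_1, ..., a_4) in the standard basis. For each basis vector v_i, ℓ(v_i) = <v_i, a> is a linear equation in the a_j's. Collect the n equations into a matrix system V a = ℓ, where row i of V is v_i (expressed in the standard basis). Since V is invertible (lower-triangular with 1s on the diagonal, up to permutation), solve by back-substitution:
  V =
[[1, 0, 0, 0],
 [1, 1, 0, 0],
 [0, 1, 1, 1],
 [0, 1, 1, 0]]
  V a = (3, 4, 0, 1)
Solving gives a = (3, 1, 0, -1).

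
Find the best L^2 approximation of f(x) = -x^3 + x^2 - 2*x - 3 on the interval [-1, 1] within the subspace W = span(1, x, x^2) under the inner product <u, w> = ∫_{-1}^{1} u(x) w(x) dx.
g(x) = x^2 - 13*x/5 - 3

The best approximation g ∈ W is the orthogonal projection of f onto W. Writing g = a_0 + a_1 x + a_2 x^2, the coefficients solve the normal equations G · a = b where
  G_{ij} = <φ_i, φ_j> and b_i = <f, φ_i>, with φ_0 = 1, φ_1 = x, φ_2 = x^2.
G =
  [2, 0, 2/3]
  [0, 2/3, 0]
  [2/3, 0, 2/5],
b = (-16/3, -26/15, -8/5).
Solving gives a_0 = -3, a_1 = -13/5, a_2 = 1, so
  g(x) = x^2 - 13*x/5 - 3.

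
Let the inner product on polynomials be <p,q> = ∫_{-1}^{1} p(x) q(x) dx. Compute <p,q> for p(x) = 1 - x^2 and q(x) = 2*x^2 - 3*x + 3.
<p,q> = 68/15

Expand the product: p(x)·q(x) = -2*x^4 + 3*x^3 - x^2 - 3*x + 3.
∫_{-1}^{1} of each monomial x^k gives [2/(k+1) if k even, 0 if k odd]. Integrating term-by-term (or equivalently evaluating the antiderivative F(x) = -2*x^5/5 + 3*x^4/4 - x^3/3 - 3*x^2/2 + 3*x at the endpoints):
  F(1) − F(−1) = 91/60 − (-181/60) = 68/15.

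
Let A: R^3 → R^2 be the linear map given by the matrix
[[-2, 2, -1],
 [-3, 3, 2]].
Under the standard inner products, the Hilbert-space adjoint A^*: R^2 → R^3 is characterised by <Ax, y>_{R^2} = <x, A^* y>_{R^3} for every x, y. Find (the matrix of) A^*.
A^* = A^T =
[[-2, -3],
 [2, 3],
 [-1, 2]]

For real matrices with standard dot products, the defining identity <Ax, y> = <x, A^* y> gives (Ax)^T y = x^T (A^*) y, i.e. x^T A^T y = x^T (A^*) y. Since this holds for all x, y, we must have A^* = A^T. Therefore
A^* =
[[-2, -3],
 [2, 3],
 [-1, 2]].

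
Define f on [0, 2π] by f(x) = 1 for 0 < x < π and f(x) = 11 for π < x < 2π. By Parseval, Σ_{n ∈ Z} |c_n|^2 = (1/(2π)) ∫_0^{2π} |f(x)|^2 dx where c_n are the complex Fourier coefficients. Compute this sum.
Σ |c_n|^2 = 61

Parseval equates the L^2 energy of f (normalised by 1/(2π)) with the ℓ^2 sum of its Fourier coefficients: (1/(2π)) ∫_0^{2π} |f|^2 = Σ |c_n|^2.
Compute the left side: (1/(2π)) [∫_0^π 1^2 dx + ∫_π^{2π} 11^2 dx] = (1/(2π)) · (1π + 121π) = (1 + 121)/2 = 61.
So Σ_{n ∈ Z} |c_n|^2 = 61.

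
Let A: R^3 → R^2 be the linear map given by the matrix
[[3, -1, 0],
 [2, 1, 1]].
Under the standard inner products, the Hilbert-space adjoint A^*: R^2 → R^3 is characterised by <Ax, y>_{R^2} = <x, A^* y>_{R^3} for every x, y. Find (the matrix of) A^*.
A^* = A^T =
[[3, 2],
 [-1, 1],
 [0, 1]]

For real matrices with standard dot products, the defining identity <Ax, y> = <x, A^* y> gives (Ax)^T y = x^T (A^*) y, i.e. x^T A^T y = x^T (A^*) y. Since this holds for all x, y, we must have A^* = A^T. Therefore
A^* =
[[3, 2],
 [-1, 1],
 [0, 1]].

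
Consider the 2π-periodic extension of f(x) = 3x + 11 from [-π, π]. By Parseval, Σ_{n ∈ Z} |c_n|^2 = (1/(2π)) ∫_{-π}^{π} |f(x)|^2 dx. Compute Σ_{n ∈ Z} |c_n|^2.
Σ |c_n|^2 = 3π^2 + 121

Expand and integrate term by term over [-π, π]:
  ∫ (3x)^2 dx = 9·(2π^3/3); ∫ 2·3·(11)·x dx = 0 (odd integrand); ∫ 11^2 dx = 121·2π.
So (1/(2π)) ∫_{-π}^{π} (3x + 11)^2 dx = 9π^2/3 + 121 = 3π^2 + 121.
Parseval ⇒ Σ |c_n|^2 = 3π^2 + 121.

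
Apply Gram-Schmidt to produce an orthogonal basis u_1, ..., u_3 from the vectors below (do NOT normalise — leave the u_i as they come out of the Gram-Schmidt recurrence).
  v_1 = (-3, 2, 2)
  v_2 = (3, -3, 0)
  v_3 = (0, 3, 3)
Orthogonal basis:
  u_1 = (-3, 2, 2)
  u_2 = (6/17, -21/17, 30/17)
  u_3 = (2, 2, 1)

Apply the Gram-Schmidt recurrence
  u_1 = v_1
  u_i = v_i − Σ_{j<i} ((v_i · u_j) / (u_j · u_j)) · u_j.

Step by step this gives:
  u_1 = (-3, 2, 2)
  u_2 = (6/17, -21/17, 30/17)
  u_3 = (2, 2, 1)

Orthogonality check:
  u_2 · u_1 = 0 (should be 0)
  u_3 · u_1 = 0 (should be 0)
  u_3 · u_2 = 0 (should be 0)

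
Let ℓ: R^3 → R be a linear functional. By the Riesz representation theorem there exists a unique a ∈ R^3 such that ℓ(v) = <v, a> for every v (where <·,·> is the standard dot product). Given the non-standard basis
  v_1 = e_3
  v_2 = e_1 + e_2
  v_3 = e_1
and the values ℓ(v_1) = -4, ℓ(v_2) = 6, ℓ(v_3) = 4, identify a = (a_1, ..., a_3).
a = (4, 2, -4)

Write a = (a_1, ..., a_3) in the standard basis. For each basis vector v_i, ℓ(v_i) = <v_i, a> is a linear equation in the a_j's. Collect the n equations into a matrix system V a = ℓ, where row i of V is v_i (expressed in the standard basis). Since V is invertible (lower-triangular with 1s on the diagonal, up to permutation), solve by back-substitution:
  V =
[[0, 0, 1],
 [1, 1, 0],
 [1, 0, 0]]
  V a = (-4, 6, 4)
Solving gives a = (4, 2, -4).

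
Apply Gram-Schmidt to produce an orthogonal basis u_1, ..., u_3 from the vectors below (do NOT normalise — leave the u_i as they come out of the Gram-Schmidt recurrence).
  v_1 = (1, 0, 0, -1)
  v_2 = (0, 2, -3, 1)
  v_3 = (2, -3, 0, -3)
Orthogonal basis:
  u_1 = (1, 0, 0, -1)
  u_2 = (1/2, 2, -3, 1/2)
  u_3 = (-7/27, -55/27, -13/9, -7/27)

Apply the Gram-Schmidt recurrence
  u_1 = v_1
  u_i = v_i − Σ_{j<i} ((v_i · u_j) / (u_j · u_j)) · u_j.

Step by step this gives:
  u_1 = (1, 0, 0, -1)
  u_2 = (1/2, 2, -3, 1/2)
  u_3 = (-7/27, -55/27, -13/9, -7/27)

Orthogonality check:
  u_2 · u_1 = 0 (should be 0)
  u_3 · u_1 = 0 (should be 0)
  u_3 · u_2 = 0 (should be 0)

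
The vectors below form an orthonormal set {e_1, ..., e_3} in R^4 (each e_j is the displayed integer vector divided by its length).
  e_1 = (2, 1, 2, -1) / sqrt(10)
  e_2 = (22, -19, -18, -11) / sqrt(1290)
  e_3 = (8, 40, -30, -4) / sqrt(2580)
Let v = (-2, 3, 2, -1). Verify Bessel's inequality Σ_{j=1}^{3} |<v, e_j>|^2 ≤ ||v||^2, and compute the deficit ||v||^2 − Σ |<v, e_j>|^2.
Σ |<v, e_j>|^2 = 74/5; ||v||^2 = 18; deficit = 16/5

Write each e_j = u_j / sqrt(<u_j, u_j>) where u_j is the displayed integer vector. Then <v, e_j> = <v, u_j> / sqrt(<u_j, u_j>), so |<v, e_j>|^2 = <v, u_j>^2 / <u_j, u_j>.
Coefficients: <v, e_1> = 4/sqrt(10), <v, e_2> = -126/sqrt(1290), <v, e_3> = 48/sqrt(2580).
Square and sum: Σ |<v, e_j>|^2 = 74/5.
Compute ||v||^2 = v·v = 18.
Deficit = 18 − 74/5 = 16/5 ≥ 0, confirming Bessel's inequality. (The deficit equals ||v − Σ <v,e_j> e_j||^2, the squared distance from v to span{e_j}.)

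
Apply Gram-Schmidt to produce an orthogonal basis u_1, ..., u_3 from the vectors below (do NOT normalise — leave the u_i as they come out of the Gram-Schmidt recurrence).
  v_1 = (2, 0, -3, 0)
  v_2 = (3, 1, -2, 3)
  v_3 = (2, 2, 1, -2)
Orthogonal basis:
  u_1 = (2, 0, -3, 0)
  u_2 = (15/13, 1, 10/13, 3)
  u_3 = (60/31, 322/155, 40/31, -274/155)

Apply the Gram-Schmidt recurrence
  u_1 = v_1
  u_i = v_i − Σ_{j<i} ((v_i · u_j) / (u_j · u_j)) · u_j.

Step by step this gives:
  u_1 = (2, 0, -3, 0)
  u_2 = (15/13, 1, 10/13, 3)
  u_3 = (60/31, 322/155, 40/31, -274/155)

Orthogonality check:
  u_2 · u_1 = 0 (should be 0)
  u_3 · u_1 = 0 (should be 0)
  u_3 · u_2 = 0 (should be 0)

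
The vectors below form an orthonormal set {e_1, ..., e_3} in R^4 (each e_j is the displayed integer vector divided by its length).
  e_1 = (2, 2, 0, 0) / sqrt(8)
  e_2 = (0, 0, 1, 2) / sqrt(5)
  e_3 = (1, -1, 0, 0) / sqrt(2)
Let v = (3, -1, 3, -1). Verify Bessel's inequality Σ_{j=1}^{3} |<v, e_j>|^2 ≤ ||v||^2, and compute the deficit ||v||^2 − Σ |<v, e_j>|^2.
Σ |<v, e_j>|^2 = 51/5; ||v||^2 = 20; deficit = 49/5

Write each e_j = u_j / sqrt(<u_j, u_j>) where u_j is the displayed integer vector. Then <v, e_j> = <v, u_j> / sqrt(<u_j, u_j>), so |<v, e_j>|^2 = <v, u_j>^2 / <u_j, u_j>.
Coefficients: <v, e_1> = 4/sqrt(8), <v, e_2> = 1/sqrt(5), <v, e_3> = 4/sqrt(2).
Square and sum: Σ |<v, e_j>|^2 = 51/5.
Compute ||v||^2 = v·v = 20.
Deficit = 20 − 51/5 = 49/5 ≥ 0, confirming Bessel's inequality. (The deficit equals ||v − Σ <v,e_j> e_j||^2, the squared distance from v to span{e_j}.)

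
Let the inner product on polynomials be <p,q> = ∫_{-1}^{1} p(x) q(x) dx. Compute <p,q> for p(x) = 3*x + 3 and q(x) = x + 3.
<p,q> = 20

Expand the product: p(x)·q(x) = 3*x^2 + 12*x + 9.
∫_{-1}^{1} of each monomial x^k gives [2/(k+1) if k even, 0 if k odd]. Integrating term-by-term (or equivalently evaluating the antiderivative F(x) = x^3 + 6*x^2 + 9*x at the endpoints):
  F(1) − F(−1) = 16 − (-4) = 20.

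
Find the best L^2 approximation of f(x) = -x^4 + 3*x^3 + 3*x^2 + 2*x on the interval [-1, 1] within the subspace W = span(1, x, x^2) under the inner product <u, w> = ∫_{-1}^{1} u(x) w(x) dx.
g(x) = 15*x^2/7 + 19*x/5 + 3/35

The best approximation g ∈ W is the orthogonal projection of f onto W. Writing g = a_0 + a_1 x + a_2 x^2, the coefficients solve the normal equations G · a = b where
  G_{ij} = <φ_i, φ_j> and b_i = <f, φ_i>, with φ_0 = 1, φ_1 = x, φ_2 = x^2.
G =
  [2, 0, 2/3]
  [0, 2/3, 0]
  [2/3, 0, 2/5],
b = (8/5, 38/15, 32/35).
Solving gives a_0 = 3/35, a_1 = 19/5, a_2 = 15/7, so
  g(x) = 15*x^2/7 + 19*x/5 + 3/35.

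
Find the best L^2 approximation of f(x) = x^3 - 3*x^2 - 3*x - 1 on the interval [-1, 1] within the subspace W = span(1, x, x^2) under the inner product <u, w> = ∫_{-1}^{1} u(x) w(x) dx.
g(x) = -3*x^2 - 12*x/5 - 1

The best approximation g ∈ W is the orthogonal projection of f onto W. Writing g = a_0 + a_1 x + a_2 x^2, the coefficients solve the normal equations G · a = b where
  G_{ij} = <φ_i, φ_j> and b_i = <f, φ_i>, with φ_0 = 1, φ_1 = x, φ_2 = x^2.
G =
  [2, 0, 2/3]
  [0, 2/3, 0]
  [2/3, 0, 2/5],
b = (-4, -8/5, -28/15).
Solving gives a_0 = -1, a_1 = -12/5, a_2 = -3, so
  g(x) = -3*x^2 - 12*x/5 - 1.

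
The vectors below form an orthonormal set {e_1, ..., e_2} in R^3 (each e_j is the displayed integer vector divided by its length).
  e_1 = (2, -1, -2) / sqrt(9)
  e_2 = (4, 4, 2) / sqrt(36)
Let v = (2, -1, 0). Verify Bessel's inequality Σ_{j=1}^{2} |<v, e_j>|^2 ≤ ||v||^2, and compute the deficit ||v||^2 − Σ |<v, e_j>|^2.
Σ |<v, e_j>|^2 = 29/9; ||v||^2 = 5; deficit = 16/9

Write each e_j = u_j / sqrt(<u_j, u_j>) where u_j is the displayed integer vector. Then <v, e_j> = <v, u_j> / sqrt(<u_j, u_j>), so |<v, e_j>|^2 = <v, u_j>^2 / <u_j, u_j>.
Coefficients: <v, e_1> = 5/sqrt(9), <v, e_2> = 4/sqrt(36).
Square and sum: Σ |<v, e_j>|^2 = 29/9.
Compute ||v||^2 = v·v = 5.
Deficit = 5 − 29/9 = 16/9 ≥ 0, confirming Bessel's inequality. (The deficit equals ||v − Σ <v,e_j> e_j||^2, the squared distance from v to span{e_j}.)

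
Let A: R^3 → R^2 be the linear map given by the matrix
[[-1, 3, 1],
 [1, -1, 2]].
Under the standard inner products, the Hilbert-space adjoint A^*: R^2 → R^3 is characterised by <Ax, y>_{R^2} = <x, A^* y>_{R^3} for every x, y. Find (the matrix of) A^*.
A^* = A^T =
[[-1, 1],
 [3, -1],
 [1, 2]]

For real matrices with standard dot products, the defining identity <Ax, y> = <x, A^* y> gives (Ax)^T y = x^T (A^*) y, i.e. x^T A^T y = x^T (A^*) y. Since this holds for all x, y, we must have A^* = A^T. Therefore
A^* =
[[-1, 1],
 [3, -1],
 [1, 2]].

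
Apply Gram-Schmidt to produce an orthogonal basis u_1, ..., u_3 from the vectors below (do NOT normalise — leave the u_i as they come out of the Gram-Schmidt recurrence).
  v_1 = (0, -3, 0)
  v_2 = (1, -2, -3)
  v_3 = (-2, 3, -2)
Orthogonal basis:
  u_1 = (0, -3, 0)
  u_2 = (1, 0, -3)
  u_3 = (-12/5, 0, -4/5)

Apply the Gram-Schmidt recurrence
  u_1 = v_1
  u_i = v_i − Σ_{j<i} ((v_i · u_j) / (u_j · u_j)) · u_j.

Step by step this gives:
  u_1 = (0, -3, 0)
  u_2 = (1, 0, -3)
  u_3 = (-12/5, 0, -4/5)

Orthogonality check:
  u_2 · u_1 = 0 (should be 0)
  u_3 · u_1 = 0 (should be 0)
  u_3 · u_2 = 0 (should be 0)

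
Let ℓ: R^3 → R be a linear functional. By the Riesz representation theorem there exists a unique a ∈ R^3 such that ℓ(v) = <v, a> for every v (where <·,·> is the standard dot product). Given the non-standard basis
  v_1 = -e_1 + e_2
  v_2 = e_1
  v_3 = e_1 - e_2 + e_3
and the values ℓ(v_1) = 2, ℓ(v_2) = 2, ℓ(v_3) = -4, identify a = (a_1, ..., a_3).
a = (2, 4, -2)

Write a = (a_1, ..., a_3) in the standard basis. For each basis vector v_i, ℓ(v_i) = <v_i, a> is a linear equation in the a_j's. Collect the n equations into a matrix system V a = ℓ, where row i of V is v_i (expressed in the standard basis). Since V is invertible (lower-triangular with 1s on the diagonal, up to permutation), solve by back-substitution:
  V =
[[-1, 1, 0],
 [1, 0, 0],
 [1, -1, 1]]
  V a = (2, 2, -4)
Solving gives a = (2, 4, -2).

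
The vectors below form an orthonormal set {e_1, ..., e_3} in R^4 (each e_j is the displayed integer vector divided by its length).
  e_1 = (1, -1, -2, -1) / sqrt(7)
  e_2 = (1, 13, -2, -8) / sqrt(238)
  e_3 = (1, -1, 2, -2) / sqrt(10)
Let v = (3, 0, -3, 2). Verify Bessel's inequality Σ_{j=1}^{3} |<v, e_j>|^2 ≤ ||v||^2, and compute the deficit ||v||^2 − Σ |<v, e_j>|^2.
Σ |<v, e_j>|^2 = 1029/85; ||v||^2 = 22; deficit = 841/85

Write each e_j = u_j / sqrt(<u_j, u_j>) where u_j is the displayed integer vector. Then <v, e_j> = <v, u_j> / sqrt(<u_j, u_j>), so |<v, e_j>|^2 = <v, u_j>^2 / <u_j, u_j>.
Coefficients: <v, e_1> = 7/sqrt(7), <v, e_2> = -7/sqrt(238), <v, e_3> = -7/sqrt(10).
Square and sum: Σ |<v, e_j>|^2 = 1029/85.
Compute ||v||^2 = v·v = 22.
Deficit = 22 − 1029/85 = 841/85 ≥ 0, confirming Bessel's inequality. (The deficit equals ||v − Σ <v,e_j> e_j||^2, the squared distance from v to span{e_j}.)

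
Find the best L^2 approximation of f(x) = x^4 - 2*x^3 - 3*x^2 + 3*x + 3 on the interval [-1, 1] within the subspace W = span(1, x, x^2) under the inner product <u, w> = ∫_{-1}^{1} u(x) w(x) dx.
g(x) = -15*x^2/7 + 9*x/5 + 102/35

The best approximation g ∈ W is the orthogonal projection of f onto W. Writing g = a_0 + a_1 x + a_2 x^2, the coefficients solve the normal equations G · a = b where
  G_{ij} = <φ_i, φ_j> and b_i = <f, φ_i>, with φ_0 = 1, φ_1 = x, φ_2 = x^2.
G =
  [2, 0, 2/3]
  [0, 2/3, 0]
  [2/3, 0, 2/5],
b = (22/5, 6/5, 38/35).
Solving gives a_0 = 102/35, a_1 = 9/5, a_2 = -15/7, so
  g(x) = -15*x^2/7 + 9*x/5 + 102/35.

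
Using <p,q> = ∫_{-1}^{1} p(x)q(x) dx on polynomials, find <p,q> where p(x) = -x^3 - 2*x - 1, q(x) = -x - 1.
<p,q> = 56/15

Expand the product: p(x)·q(x) = x^4 + x^3 + 2*x^2 + 3*x + 1.
∫_{-1}^{1} of each monomial x^k gives [2/(k+1) if k even, 0 if k odd]. Integrating term-by-term (or equivalently evaluating the antiderivative F(x) = x^5/5 + x^4/4 + 2*x^3/3 + 3*x^2/2 + x at the endpoints):
  F(1) − F(−1) = 217/60 − (-7/60) = 56/15.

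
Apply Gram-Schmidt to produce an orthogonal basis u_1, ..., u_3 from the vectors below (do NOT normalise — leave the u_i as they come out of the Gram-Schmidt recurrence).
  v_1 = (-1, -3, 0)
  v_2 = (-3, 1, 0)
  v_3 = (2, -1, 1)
Orthogonal basis:
  u_1 = (-1, -3, 0)
  u_2 = (-3, 1, 0)
  u_3 = (0, 0, 1)

Apply the Gram-Schmidt recurrence
  u_1 = v_1
  u_i = v_i − Σ_{j<i} ((v_i · u_j) / (u_j · u_j)) · u_j.

Step by step this gives:
  u_1 = (-1, -3, 0)
  u_2 = (-3, 1, 0)
  u_3 = (0, 0, 1)

Orthogonality check:
  u_2 · u_1 = 0 (should be 0)
  u_3 · u_1 = 0 (should be 0)
  u_3 · u_2 = 0 (should be 0)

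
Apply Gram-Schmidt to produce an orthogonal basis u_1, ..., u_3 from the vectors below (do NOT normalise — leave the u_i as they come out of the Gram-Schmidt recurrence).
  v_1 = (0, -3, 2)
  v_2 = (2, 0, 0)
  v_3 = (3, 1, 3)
Orthogonal basis:
  u_1 = (0, -3, 2)
  u_2 = (2, 0, 0)
  u_3 = (0, 22/13, 33/13)

Apply the Gram-Schmidt recurrence
  u_1 = v_1
  u_i = v_i − Σ_{j<i} ((v_i · u_j) / (u_j · u_j)) · u_j.

Step by step this gives:
  u_1 = (0, -3, 2)
  u_2 = (2, 0, 0)
  u_3 = (0, 22/13, 33/13)

Orthogonality check:
  u_2 · u_1 = 0 (should be 0)
  u_3 · u_1 = 0 (should be 0)
  u_3 · u_2 = 0 (should be 0)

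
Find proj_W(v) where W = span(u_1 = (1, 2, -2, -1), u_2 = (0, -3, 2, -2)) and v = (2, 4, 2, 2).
proj_W(v) = (-14/53, 104/53, -60/53, 102/53)

Set up U = [u_1 | ... | u_2] ∈ R^(4×2). The projector onto W = col(U) is P = U (U^T U)^(-1) U^T.
Compute U^T U =
  [10, -8]
  [-8, 17],
and U^T v = (4, -12).
Solve U^T U · c = U^T v for the coefficients: c = (-14/53, -44/53). The projection is proj_W(v) = U c.
Check: (v - proj_W(v)) · u_1 = 0  (should be 0).
Check: (v - proj_W(v)) · u_2 = 0  (should be 0).
Result: proj_W(v) = (-14/53, 104/53, -60/53, 102/53).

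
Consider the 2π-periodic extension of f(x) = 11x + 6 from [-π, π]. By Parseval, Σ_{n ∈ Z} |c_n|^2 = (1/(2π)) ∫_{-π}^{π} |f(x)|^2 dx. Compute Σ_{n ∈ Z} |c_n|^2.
Σ |c_n|^2 = 121π^2/3 + 36

Expand and integrate term by term over [-π, π]:
  ∫ (11x)^2 dx = 121·(2π^3/3); ∫ 2·11·(6)·x dx = 0 (odd integrand); ∫ 6^2 dx = 36·2π.
So (1/(2π)) ∫_{-π}^{π} (11x + 6)^2 dx = 121π^2/3 + 36 = 121π^2/3 + 36.
Parseval ⇒ Σ |c_n|^2 = 121π^2/3 + 36.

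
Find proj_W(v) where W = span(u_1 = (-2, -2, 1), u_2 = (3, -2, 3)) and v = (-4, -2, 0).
proj_W(v) = (-796/197, -376/197, 20/197)

Set up U = [u_1 | ... | u_2] ∈ R^(3×2). The projector onto W = col(U) is P = U (U^T U)^(-1) U^T.
Compute U^T U =
  [9, 1]
  [1, 22],
and U^T v = (12, -8).
Solve U^T U · c = U^T v for the coefficients: c = (272/197, -84/197). The projection is proj_W(v) = U c.
Check: (v - proj_W(v)) · u_1 = 0  (should be 0).
Check: (v - proj_W(v)) · u_2 = 0  (should be 0).
Result: proj_W(v) = (-796/197, -376/197, 20/197).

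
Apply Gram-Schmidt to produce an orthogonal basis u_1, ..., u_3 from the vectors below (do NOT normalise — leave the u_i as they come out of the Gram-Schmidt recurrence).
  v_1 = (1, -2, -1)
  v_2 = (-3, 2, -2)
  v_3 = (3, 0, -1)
Orthogonal basis:
  u_1 = (1, -2, -1)
  u_2 = (-13/6, 1/3, -17/6)
  u_3 = (12/7, 10/7, -8/7)

Apply the Gram-Schmidt recurrence
  u_1 = v_1
  u_i = v_i − Σ_{j<i} ((v_i · u_j) / (u_j · u_j)) · u_j.

Step by step this gives:
  u_1 = (1, -2, -1)
  u_2 = (-13/6, 1/3, -17/6)
  u_3 = (12/7, 10/7, -8/7)

Orthogonality check:
  u_2 · u_1 = 0 (should be 0)
  u_3 · u_1 = 0 (should be 0)
  u_3 · u_2 = 0 (should be 0)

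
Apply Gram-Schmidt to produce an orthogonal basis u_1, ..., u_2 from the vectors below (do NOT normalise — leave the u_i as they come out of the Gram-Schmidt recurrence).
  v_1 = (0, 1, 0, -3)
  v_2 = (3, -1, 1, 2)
Orthogonal basis:
  u_1 = (0, 1, 0, -3)
  u_2 = (3, -3/10, 1, -1/10)

Apply the Gram-Schmidt recurrence
  u_1 = v_1
  u_i = v_i − Σ_{j<i} ((v_i · u_j) / (u_j · u_j)) · u_j.

Step by step this gives:
  u_1 = (0, 1, 0, -3)
  u_2 = (3, -3/10, 1, -1/10)

Orthogonality check:
  u_2 · u_1 = 0 (should be 0)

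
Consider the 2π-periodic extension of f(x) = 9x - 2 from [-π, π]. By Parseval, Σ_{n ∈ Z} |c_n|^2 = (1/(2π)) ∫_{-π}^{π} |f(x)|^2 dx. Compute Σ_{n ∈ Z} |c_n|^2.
Σ |c_n|^2 = 27π^2 + 4

Expand and integrate term by term over [-π, π]:
  ∫ (9x)^2 dx = 81·(2π^3/3); ∫ 2·9·(-2)·x dx = 0 (odd integrand); ∫ (-2)^2 dx = 4·2π.
So (1/(2π)) ∫_{-π}^{π} (9x - 2)^2 dx = 81π^2/3 + 4 = 27π^2 + 4.
Parseval ⇒ Σ |c_n|^2 = 27π^2 + 4.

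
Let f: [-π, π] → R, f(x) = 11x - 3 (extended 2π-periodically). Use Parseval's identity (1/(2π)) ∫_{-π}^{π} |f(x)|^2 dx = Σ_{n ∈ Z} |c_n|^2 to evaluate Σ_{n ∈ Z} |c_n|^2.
Σ |c_n|^2 = 121π^2/3 + 9

Expand and integrate term by term over [-π, π]:
  ∫ (11x)^2 dx = 121·(2π^3/3); ∫ 2·11·(-3)·x dx = 0 (odd integrand); ∫ (-3)^2 dx = 9·2π.
So (1/(2π)) ∫_{-π}^{π} (11x - 3)^2 dx = 121π^2/3 + 9 = 121π^2/3 + 9.
Parseval ⇒ Σ |c_n|^2 = 121π^2/3 + 9.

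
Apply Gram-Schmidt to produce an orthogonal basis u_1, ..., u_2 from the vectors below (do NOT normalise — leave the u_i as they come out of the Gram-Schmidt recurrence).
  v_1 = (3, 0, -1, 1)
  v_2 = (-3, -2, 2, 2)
Orthogonal basis:
  u_1 = (3, 0, -1, 1)
  u_2 = (-6/11, -2, 13/11, 31/11)

Apply the Gram-Schmidt recurrence
  u_1 = v_1
  u_i = v_i − Σ_{j<i} ((v_i · u_j) / (u_j · u_j)) · u_j.

Step by step this gives:
  u_1 = (3, 0, -1, 1)
  u_2 = (-6/11, -2, 13/11, 31/11)

Orthogonality check:
  u_2 · u_1 = 0 (should be 0)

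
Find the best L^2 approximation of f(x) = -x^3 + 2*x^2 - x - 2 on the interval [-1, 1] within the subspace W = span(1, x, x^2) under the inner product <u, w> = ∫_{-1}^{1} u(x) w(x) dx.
g(x) = 2*x^2 - 8*x/5 - 2

The best approximation g ∈ W is the orthogonal projection of f onto W. Writing g = a_0 + a_1 x + a_2 x^2, the coefficients solve the normal equations G · a = b where
  G_{ij} = <φ_i, φ_j> and b_i = <f, φ_i>, with φ_0 = 1, φ_1 = x, φ_2 = x^2.
G =
  [2, 0, 2/3]
  [0, 2/3, 0]
  [2/3, 0, 2/5],
b = (-8/3, -16/15, -8/15).
Solving gives a_0 = -2, a_1 = -8/5, a_2 = 2, so
  g(x) = 2*x^2 - 8*x/5 - 2.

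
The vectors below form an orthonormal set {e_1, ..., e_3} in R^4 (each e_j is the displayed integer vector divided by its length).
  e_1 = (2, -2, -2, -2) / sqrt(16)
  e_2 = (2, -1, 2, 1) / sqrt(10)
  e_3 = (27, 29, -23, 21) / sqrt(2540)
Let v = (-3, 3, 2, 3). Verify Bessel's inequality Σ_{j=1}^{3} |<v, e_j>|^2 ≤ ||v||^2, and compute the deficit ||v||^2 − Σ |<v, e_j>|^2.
Σ |<v, e_j>|^2 = 3919/127; ||v||^2 = 31; deficit = 18/127

Write each e_j = u_j / sqrt(<u_j, u_j>) where u_j is the displayed integer vector. Then <v, e_j> = <v, u_j> / sqrt(<u_j, u_j>), so |<v, e_j>|^2 = <v, u_j>^2 / <u_j, u_j>.
Coefficients: <v, e_1> = -22/sqrt(16), <v, e_2> = -2/sqrt(10), <v, e_3> = 23/sqrt(2540).
Square and sum: Σ |<v, e_j>|^2 = 3919/127.
Compute ||v||^2 = v·v = 31.
Deficit = 31 − 3919/127 = 18/127 ≥ 0, confirming Bessel's inequality. (The deficit equals ||v − Σ <v,e_j> e_j||^2, the squared distance from v to span{e_j}.)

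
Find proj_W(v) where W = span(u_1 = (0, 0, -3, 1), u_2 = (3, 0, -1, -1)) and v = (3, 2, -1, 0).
proj_W(v) = (141/53, 0, -133/106, -81/106)

Set up U = [u_1 | ... | u_2] ∈ R^(4×2). The projector onto W = col(U) is P = U (U^T U)^(-1) U^T.
Compute U^T U =
  [10, 2]
  [2, 11],
and U^T v = (3, 10).
Solve U^T U · c = U^T v for the coefficients: c = (13/106, 47/53). The projection is proj_W(v) = U c.
Check: (v - proj_W(v)) · u_1 = 0  (should be 0).
Check: (v - proj_W(v)) · u_2 = 0  (should be 0).
Result: proj_W(v) = (141/53, 0, -133/106, -81/106).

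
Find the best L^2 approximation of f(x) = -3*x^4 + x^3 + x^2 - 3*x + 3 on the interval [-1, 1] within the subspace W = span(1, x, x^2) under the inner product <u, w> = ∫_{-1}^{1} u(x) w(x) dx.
g(x) = -11*x^2/7 - 12*x/5 + 114/35

The best approximation g ∈ W is the orthogonal projection of f onto W. Writing g = a_0 + a_1 x + a_2 x^2, the coefficients solve the normal equations G · a = b where
  G_{ij} = <φ_i, φ_j> and b_i = <f, φ_i>, with φ_0 = 1, φ_1 = x, φ_2 = x^2.
G =
  [2, 0, 2/3]
  [0, 2/3, 0]
  [2/3, 0, 2/5],
b = (82/15, -8/5, 54/35).
Solving gives a_0 = 114/35, a_1 = -12/5, a_2 = -11/7, so
  g(x) = -11*x^2/7 - 12*x/5 + 114/35.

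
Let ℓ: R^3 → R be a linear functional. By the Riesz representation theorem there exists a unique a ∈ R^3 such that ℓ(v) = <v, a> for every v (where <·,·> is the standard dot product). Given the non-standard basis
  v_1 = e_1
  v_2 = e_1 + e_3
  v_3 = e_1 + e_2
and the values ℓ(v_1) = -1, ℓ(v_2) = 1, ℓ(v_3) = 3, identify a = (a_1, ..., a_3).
a = (-1, 4, 2)

Write a = (a_1, ..., a_3) in the standard basis. For each basis vector v_i, ℓ(v_i) = <v_i, a> is a linear equation in the a_j's. Collect the n equations into a matrix system V a = ℓ, where row i of V is v_i (expressed in the standard basis). Since V is invertible (lower-triangular with 1s on the diagonal, up to permutation), solve by back-substitution:
  V =
[[1, 0, 0],
 [1, 0, 1],
 [1, 1, 0]]
  V a = (-1, 1, 3)
Solving gives a = (-1, 4, 2).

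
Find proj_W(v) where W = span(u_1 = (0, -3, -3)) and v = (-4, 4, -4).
proj_W(v) = (0, 0, 0)

Set up U = [u_1 | ... | u_1] ∈ R^(3×1). The projector onto W = col(U) is P = U (U^T U)^(-1) U^T.
Compute U^T U =
  [18],
and U^T v = (0).
Solve U^T U · c = U^T v for the coefficients: c = (0). The projection is proj_W(v) = U c.
Check: (v - proj_W(v)) · u_1 = 0  (should be 0).
Result: proj_W(v) = (0, 0, 0).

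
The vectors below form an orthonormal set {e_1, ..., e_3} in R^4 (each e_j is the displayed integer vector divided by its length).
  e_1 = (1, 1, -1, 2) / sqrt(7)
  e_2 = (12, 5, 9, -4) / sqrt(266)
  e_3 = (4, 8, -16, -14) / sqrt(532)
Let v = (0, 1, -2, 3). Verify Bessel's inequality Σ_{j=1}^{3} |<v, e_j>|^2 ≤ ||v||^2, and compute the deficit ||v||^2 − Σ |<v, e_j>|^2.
Σ |<v, e_j>|^2 = 195/14; ||v||^2 = 14; deficit = 1/14

Write each e_j = u_j / sqrt(<u_j, u_j>) where u_j is the displayed integer vector. Then <v, e_j> = <v, u_j> / sqrt(<u_j, u_j>), so |<v, e_j>|^2 = <v, u_j>^2 / <u_j, u_j>.
Coefficients: <v, e_1> = 9/sqrt(7), <v, e_2> = -25/sqrt(266), <v, e_3> = -2/sqrt(532).
Square and sum: Σ |<v, e_j>|^2 = 195/14.
Compute ||v||^2 = v·v = 14.
Deficit = 14 − 195/14 = 1/14 ≥ 0, confirming Bessel's inequality. (The deficit equals ||v − Σ <v,e_j> e_j||^2, the squared distance from v to span{e_j}.)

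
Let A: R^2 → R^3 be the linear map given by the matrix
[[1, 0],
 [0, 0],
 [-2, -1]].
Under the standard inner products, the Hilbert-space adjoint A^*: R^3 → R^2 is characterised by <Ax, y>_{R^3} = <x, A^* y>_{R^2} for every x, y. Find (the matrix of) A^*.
A^* = A^T =
[[1, 0, -2],
 [0, 0, -1]]

For real matrices with standard dot products, the defining identity <Ax, y> = <x, A^* y> gives (Ax)^T y = x^T (A^*) y, i.e. x^T A^T y = x^T (A^*) y. Since this holds for all x, y, we must have A^* = A^T. Therefore
A^* =
[[1, 0, -2],
 [0, 0, -1]].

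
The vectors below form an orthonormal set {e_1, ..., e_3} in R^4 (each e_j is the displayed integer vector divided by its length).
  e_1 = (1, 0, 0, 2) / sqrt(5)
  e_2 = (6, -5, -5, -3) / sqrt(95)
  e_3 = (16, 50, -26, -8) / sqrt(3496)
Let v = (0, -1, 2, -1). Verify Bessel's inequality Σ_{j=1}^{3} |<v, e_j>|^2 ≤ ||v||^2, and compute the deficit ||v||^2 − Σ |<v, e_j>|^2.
Σ |<v, e_j>|^2 = 155/46; ||v||^2 = 6; deficit = 121/46

Write each e_j = u_j / sqrt(<u_j, u_j>) where u_j is the displayed integer vector. Then <v, e_j> = <v, u_j> / sqrt(<u_j, u_j>), so |<v, e_j>|^2 = <v, u_j>^2 / <u_j, u_j>.
Coefficients: <v, e_1> = -2/sqrt(5), <v, e_2> = -2/sqrt(95), <v, e_3> = -94/sqrt(3496).
Square and sum: Σ |<v, e_j>|^2 = 155/46.
Compute ||v||^2 = v·v = 6.
Deficit = 6 − 155/46 = 121/46 ≥ 0, confirming Bessel's inequality. (The deficit equals ||v − Σ <v,e_j> e_j||^2, the squared distance from v to span{e_j}.)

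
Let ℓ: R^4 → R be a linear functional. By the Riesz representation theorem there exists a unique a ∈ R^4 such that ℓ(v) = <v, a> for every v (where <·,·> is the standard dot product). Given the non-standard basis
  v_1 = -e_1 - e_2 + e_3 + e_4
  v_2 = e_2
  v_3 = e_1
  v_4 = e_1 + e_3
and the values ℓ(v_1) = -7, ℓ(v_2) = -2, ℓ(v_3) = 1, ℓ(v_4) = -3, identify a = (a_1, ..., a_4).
a = (1, -2, -4, -4)

Write a = (a_1, ..., a_4) in the standard basis. For each basis vector v_i, ℓ(v_i) = <v_i, a> is a linear equation in the a_j's. Collect the n equations into a matrix system V a = ℓ, where row i of V is v_i (expressed in the standard basis). Since V is invertible (lower-triangular with 1s on the diagonal, up to permutation), solve by back-substitution:
  V =
[[-1, -1, 1, 1],
 [0, 1, 0, 0],
 [1, 0, 0, 0],
 [1, 0, 1, 0]]
  V a = (-7, -2, 1, -3)
Solving gives a = (1, -2, -4, -4).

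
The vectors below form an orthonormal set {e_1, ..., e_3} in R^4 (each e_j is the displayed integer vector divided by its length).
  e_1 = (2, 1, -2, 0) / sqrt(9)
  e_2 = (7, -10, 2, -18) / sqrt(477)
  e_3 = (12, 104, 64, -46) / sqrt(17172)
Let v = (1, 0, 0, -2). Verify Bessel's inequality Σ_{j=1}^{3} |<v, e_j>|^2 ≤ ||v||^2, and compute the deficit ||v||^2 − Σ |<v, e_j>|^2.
Σ |<v, e_j>|^2 = 401/81; ||v||^2 = 5; deficit = 4/81

Write each e_j = u_j / sqrt(<u_j, u_j>) where u_j is the displayed integer vector. Then <v, e_j> = <v, u_j> / sqrt(<u_j, u_j>), so |<v, e_j>|^2 = <v, u_j>^2 / <u_j, u_j>.
Coefficients: <v, e_1> = 2/sqrt(9), <v, e_2> = 43/sqrt(477), <v, e_3> = 104/sqrt(17172).
Square and sum: Σ |<v, e_j>|^2 = 401/81.
Compute ||v||^2 = v·v = 5.
Deficit = 5 − 401/81 = 4/81 ≥ 0, confirming Bessel's inequality. (The deficit equals ||v − Σ <v,e_j> e_j||^2, the squared distance from v to span{e_j}.)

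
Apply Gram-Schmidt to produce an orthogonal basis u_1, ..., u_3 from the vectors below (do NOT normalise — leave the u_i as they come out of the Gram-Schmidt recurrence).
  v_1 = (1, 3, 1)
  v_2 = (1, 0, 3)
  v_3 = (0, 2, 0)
Orthogonal basis:
  u_1 = (1, 3, 1)
  u_2 = (7/11, -12/11, 29/11)
  u_3 = (-18/47, 4/47, 6/47)

Apply the Gram-Schmidt recurrence
  u_1 = v_1
  u_i = v_i − Σ_{j<i} ((v_i · u_j) / (u_j · u_j)) · u_j.

Step by step this gives:
  u_1 = (1, 3, 1)
  u_2 = (7/11, -12/11, 29/11)
  u_3 = (-18/47, 4/47, 6/47)

Orthogonality check:
  u_2 · u_1 = 0 (should be 0)
  u_3 · u_1 = 0 (should be 0)
  u_3 · u_2 = 0 (should be 0)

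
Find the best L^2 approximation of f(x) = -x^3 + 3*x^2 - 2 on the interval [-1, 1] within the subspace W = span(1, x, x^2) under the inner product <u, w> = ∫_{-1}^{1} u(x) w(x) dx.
g(x) = 3*x^2 - 3*x/5 - 2

The best approximation g ∈ W is the orthogonal projection of f onto W. Writing g = a_0 + a_1 x + a_2 x^2, the coefficients solve the normal equations G · a = b where
  G_{ij} = <φ_i, φ_j> and b_i = <f, φ_i>, with φ_0 = 1, φ_1 = x, φ_2 = x^2.
G =
  [2, 0, 2/3]
  [0, 2/3, 0]
  [2/3, 0, 2/5],
b = (-2, -2/5, -2/15).
Solving gives a_0 = -2, a_1 = -3/5, a_2 = 3, so
  g(x) = 3*x^2 - 3*x/5 - 2.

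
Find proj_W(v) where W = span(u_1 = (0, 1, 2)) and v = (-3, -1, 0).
proj_W(v) = (0, -1/5, -2/5)

Set up U = [u_1 | ... | u_1] ∈ R^(3×1). The projector onto W = col(U) is P = U (U^T U)^(-1) U^T.
Compute U^T U =
  [5],
and U^T v = (-1).
Solve U^T U · c = U^T v for the coefficients: c = (-1/5). The projection is proj_W(v) = U c.
Check: (v - proj_W(v)) · u_1 = 0  (should be 0).
Result: proj_W(v) = (0, -1/5, -2/5).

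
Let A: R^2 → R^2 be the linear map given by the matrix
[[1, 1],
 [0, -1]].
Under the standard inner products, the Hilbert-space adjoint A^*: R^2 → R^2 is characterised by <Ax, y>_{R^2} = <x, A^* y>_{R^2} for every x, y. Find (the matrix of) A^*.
A^* = A^T =
[[1, 0],
 [1, -1]]

For real matrices with standard dot products, the defining identity <Ax, y> = <x, A^* y> gives (Ax)^T y = x^T (A^*) y, i.e. x^T A^T y = x^T (A^*) y. Since this holds for all x, y, we must have A^* = A^T. Therefore
A^* =
[[1, 0],
 [1, -1]].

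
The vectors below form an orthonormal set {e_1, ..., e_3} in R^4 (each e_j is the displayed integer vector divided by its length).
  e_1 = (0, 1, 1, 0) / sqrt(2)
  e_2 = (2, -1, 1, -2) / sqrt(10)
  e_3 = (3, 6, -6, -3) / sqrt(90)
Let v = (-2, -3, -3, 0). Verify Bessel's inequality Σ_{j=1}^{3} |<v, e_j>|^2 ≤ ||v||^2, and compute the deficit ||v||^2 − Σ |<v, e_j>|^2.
Σ |<v, e_j>|^2 = 20; ||v||^2 = 22; deficit = 2

Write each e_j = u_j / sqrt(<u_j, u_j>) where u_j is the displayed integer vector. Then <v, e_j> = <v, u_j> / sqrt(<u_j, u_j>), so |<v, e_j>|^2 = <v, u_j>^2 / <u_j, u_j>.
Coefficients: <v, e_1> = -6/sqrt(2), <v, e_2> = -4/sqrt(10), <v, e_3> = -6/sqrt(90).
Square and sum: Σ |<v, e_j>|^2 = 20.
Compute ||v||^2 = v·v = 22.
Deficit = 22 − 20 = 2 ≥ 0, confirming Bessel's inequality. (The deficit equals ||v − Σ <v,e_j> e_j||^2, the squared distance from v to span{e_j}.)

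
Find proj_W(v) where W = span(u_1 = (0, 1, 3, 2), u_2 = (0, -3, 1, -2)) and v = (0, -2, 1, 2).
proj_W(v) = (0, -26/45, 77/45, 2/9)

Set up U = [u_1 | ... | u_2] ∈ R^(4×2). The projector onto W = col(U) is P = U (U^T U)^(-1) U^T.
Compute U^T U =
  [14, -4]
  [-4, 14],
and U^T v = (5, 3).
Solve U^T U · c = U^T v for the coefficients: c = (41/90, 31/90). The projection is proj_W(v) = U c.
Check: (v - proj_W(v)) · u_1 = 0  (should be 0).
Check: (v - proj_W(v)) · u_2 = 0  (should be 0).
Result: proj_W(v) = (0, -26/45, 77/45, 2/9).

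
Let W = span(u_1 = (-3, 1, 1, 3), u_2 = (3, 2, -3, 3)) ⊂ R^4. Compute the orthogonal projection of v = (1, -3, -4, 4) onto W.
proj_W(v) = (1017/619, 927/619, -1183/619, 1515/619)

Set up U = [u_1 | ... | u_2] ∈ R^(4×2). The projector onto W = col(U) is P = U (U^T U)^(-1) U^T.
Compute U^T U =
  [20, -1]
  [-1, 31],
and U^T v = (2, 21).
Solve U^T U · c = U^T v for the coefficients: c = (83/619, 422/619). The projection is proj_W(v) = U c.
Check: (v - proj_W(v)) · u_1 = 0  (should be 0).
Check: (v - proj_W(v)) · u_2 = 0  (should be 0).
Result: proj_W(v) = (1017/619, 927/619, -1183/619, 1515/619).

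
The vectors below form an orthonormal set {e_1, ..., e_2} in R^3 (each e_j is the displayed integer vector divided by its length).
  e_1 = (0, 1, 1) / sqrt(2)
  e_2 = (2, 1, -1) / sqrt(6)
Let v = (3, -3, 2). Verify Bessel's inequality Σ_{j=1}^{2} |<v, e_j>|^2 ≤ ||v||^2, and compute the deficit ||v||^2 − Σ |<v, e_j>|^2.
Σ |<v, e_j>|^2 = 2/3; ||v||^2 = 22; deficit = 64/3

Write each e_j = u_j / sqrt(<u_j, u_j>) where u_j is the displayed integer vector. Then <v, e_j> = <v, u_j> / sqrt(<u_j, u_j>), so |<v, e_j>|^2 = <v, u_j>^2 / <u_j, u_j>.
Coefficients: <v, e_1> = -1/sqrt(2), <v, e_2> = 1/sqrt(6).
Square and sum: Σ |<v, e_j>|^2 = 2/3.
Compute ||v||^2 = v·v = 22.
Deficit = 22 − 2/3 = 64/3 ≥ 0, confirming Bessel's inequality. (The deficit equals ||v − Σ <v,e_j> e_j||^2, the squared distance from v to span{e_j}.)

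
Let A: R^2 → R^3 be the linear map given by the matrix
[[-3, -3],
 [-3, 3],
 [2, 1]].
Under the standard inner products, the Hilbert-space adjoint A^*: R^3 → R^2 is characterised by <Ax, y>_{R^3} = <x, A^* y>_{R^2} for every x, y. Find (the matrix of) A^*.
A^* = A^T =
[[-3, -3, 2],
 [-3, 3, 1]]

For real matrices with standard dot products, the defining identity <Ax, y> = <x, A^* y> gives (Ax)^T y = x^T (A^*) y, i.e. x^T A^T y = x^T (A^*) y. Since this holds for all x, y, we must have A^* = A^T. Therefore
A^* =
[[-3, -3, 2],
 [-3, 3, 1]].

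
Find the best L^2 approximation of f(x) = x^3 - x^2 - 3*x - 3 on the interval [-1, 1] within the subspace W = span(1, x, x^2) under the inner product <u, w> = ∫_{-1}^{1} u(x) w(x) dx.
g(x) = -x^2 - 12*x/5 - 3

The best approximation g ∈ W is the orthogonal projection of f onto W. Writing g = a_0 + a_1 x + a_2 x^2, the coefficients solve the normal equations G · a = b where
  G_{ij} = <φ_i, φ_j> and b_i = <f, φ_i>, with φ_0 = 1, φ_1 = x, φ_2 = x^2.
G =
  [2, 0, 2/3]
  [0, 2/3, 0]
  [2/3, 0, 2/5],
b = (-20/3, -8/5, -12/5).
Solving gives a_0 = -3, a_1 = -12/5, a_2 = -1, so
  g(x) = -x^2 - 12*x/5 - 3.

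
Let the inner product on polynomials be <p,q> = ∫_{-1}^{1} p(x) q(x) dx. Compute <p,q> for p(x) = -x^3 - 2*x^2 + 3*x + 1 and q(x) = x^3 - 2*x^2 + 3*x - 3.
<p,q> = 418/105

Expand the product: p(x)·q(x) = -x^6 + 4*x^4 - 8*x^3 + 13*x^2 - 6*x - 3.
∫_{-1}^{1} of each monomial x^k gives [2/(k+1) if k even, 0 if k odd]. Integrating term-by-term (or equivalently evaluating the antiderivative F(x) = -x^7/7 + 4*x^5/5 - 2*x^4 + 13*x^3/3 - 3*x^2 - 3*x at the endpoints):
  F(1) − F(−1) = -316/105 − (-734/105) = 418/105.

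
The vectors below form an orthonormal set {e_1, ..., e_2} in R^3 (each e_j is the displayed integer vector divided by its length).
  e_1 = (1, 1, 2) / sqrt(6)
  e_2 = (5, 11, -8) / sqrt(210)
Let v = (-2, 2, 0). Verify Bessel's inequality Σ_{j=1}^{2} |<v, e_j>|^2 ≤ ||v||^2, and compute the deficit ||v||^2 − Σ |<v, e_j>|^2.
Σ |<v, e_j>|^2 = 24/35; ||v||^2 = 8; deficit = 256/35

Write each e_j = u_j / sqrt(<u_j, u_j>) where u_j is the displayed integer vector. Then <v, e_j> = <v, u_j> / sqrt(<u_j, u_j>), so |<v, e_j>|^2 = <v, u_j>^2 / <u_j, u_j>.
Coefficients: <v, e_1> = 0/sqrt(6), <v, e_2> = 12/sqrt(210).
Square and sum: Σ |<v, e_j>|^2 = 24/35.
Compute ||v||^2 = v·v = 8.
Deficit = 8 − 24/35 = 256/35 ≥ 0, confirming Bessel's inequality. (The deficit equals ||v − Σ <v,e_j> e_j||^2, the squared distance from v to span{e_j}.)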